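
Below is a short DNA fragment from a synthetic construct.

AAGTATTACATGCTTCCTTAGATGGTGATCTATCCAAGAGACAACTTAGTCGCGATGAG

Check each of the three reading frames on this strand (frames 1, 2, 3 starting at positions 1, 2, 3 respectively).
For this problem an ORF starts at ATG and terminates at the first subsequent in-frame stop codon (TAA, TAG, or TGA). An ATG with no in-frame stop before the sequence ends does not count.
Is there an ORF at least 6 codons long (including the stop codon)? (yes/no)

Frame 1: AAG TAT TAC ATG CTT CCT TAG ATG GTG ATC TAT CCA AGA GAC AAC TTA GTC GCG ATG — ATG at 10, stop TAG at 19 → 12 nt.
Frame 2: AGT ATT ACA TGC TTC CTT AGA TGG TGA TCT ATC CAA GAG ACA ACT TAG TCG CGA TGA — no ATG→stop ORF.
Frame 3: GTA TTA CAT GCT TCC TTA GAT GGT GAT CTA TCC AAG AGA CAA CTT AGT CGC GAT GAG — no ATG→stop ORF.
Largest ORF found is 4 codons < 6, so no.

no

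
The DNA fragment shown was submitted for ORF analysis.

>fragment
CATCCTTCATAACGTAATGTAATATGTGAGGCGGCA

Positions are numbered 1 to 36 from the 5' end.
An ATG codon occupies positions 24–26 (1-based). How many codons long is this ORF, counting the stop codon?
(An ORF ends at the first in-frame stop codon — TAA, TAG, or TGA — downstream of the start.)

Codons from position 24: ATG (24–26), TGA (27–29).
TGA is the first in-frame stop; that's 2 codons including the stop.

2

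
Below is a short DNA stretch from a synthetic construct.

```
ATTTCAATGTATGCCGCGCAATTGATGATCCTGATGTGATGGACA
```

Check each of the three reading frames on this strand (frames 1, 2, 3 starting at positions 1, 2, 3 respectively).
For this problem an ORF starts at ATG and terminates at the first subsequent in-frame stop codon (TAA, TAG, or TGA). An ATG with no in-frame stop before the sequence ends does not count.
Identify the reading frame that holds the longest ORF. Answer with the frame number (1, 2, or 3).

1

Frame 1: ATT TCA ATG TAT GCC GCG CAA TTG ATG ATC CTG ATG TGA TGG ACA — ATG at 7, stop TGA at 37 → 33 nt; ATG at 25, stop TGA at 37 → 15 nt; ATG at 34, stop TGA at 37 → 6 nt.
Frame 2: TTT CAA TGT ATG CCG CGC AAT TGA TGA TCC TGA TGT GAT GGA — ATG at 11, stop TGA at 23 → 15 nt.
Frame 3: TTC AAT GTA TGC CGC GCA ATT GAT GAT CCT GAT GTG ATG GAC — no ATG→stop ORF.
Longest ORF is 33 nt in frame 1 (positions 7–39).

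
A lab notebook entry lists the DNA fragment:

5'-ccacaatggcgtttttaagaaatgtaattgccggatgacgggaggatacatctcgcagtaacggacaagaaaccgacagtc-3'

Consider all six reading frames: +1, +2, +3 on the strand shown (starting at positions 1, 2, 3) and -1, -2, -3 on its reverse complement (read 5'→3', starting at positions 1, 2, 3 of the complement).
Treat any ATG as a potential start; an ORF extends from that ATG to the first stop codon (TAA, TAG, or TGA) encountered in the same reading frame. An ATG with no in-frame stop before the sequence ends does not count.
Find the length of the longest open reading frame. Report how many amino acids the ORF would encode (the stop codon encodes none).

Reverse complement (5'→3'): GACTGTCGGTTTCTTGTCCGTTACTGCGAGATGTATCCTCCCGTCATCCGGCAATTACATTTCTTAAAAACGCCATTGTGG
Frame +1: CCA CAA TGG CGT TTT TAA GAA ATG TAA TTG CCG GAT GAC GGG AGG ATA CAT CTC GCA GTA ACG GAC AAG AAA CCG ACA GTC — ATG at 22, stop TAA at 25 → 6 nt.
Frame +2: CAC AAT GGC GTT TTT AAG AAA TGT AAT TGC CGG ATG ACG GGA GGA TAC ATC TCG CAG TAA CGG ACA AGA AAC CGA CAG — ATG at 35, stop TAA at 59 → 27 nt.
Frame +3: ACA ATG GCG TTT TTA AGA AAT GTA ATT GCC GGA TGA CGG GAG GAT ACA TCT CGC AGT AAC GGA CAA GAA ACC GAC AGT — ATG at 6, stop TGA at 36 → 33 nt.
Frame -1: GAC TGT CGG TTT CTT GTC CGT TAC TGC GAG ATG TAT CCT CCC GTC ATC CGG CAA TTA CAT TTC TTA AAA ACG CCA TTG TGG — no ATG→stop ORF.
Frame -2: ACT GTC GGT TTC TTG TCC GTT ACT GCG AGA TGT ATC CTC CCG TCA TCC GGC AAT TAC ATT TCT TAA AAA CGC CAT TGT — no ATG→stop ORF.
Frame -3: CTG TCG GTT TCT TGT CCG TTA CTG CGA GAT GTA TCC TCC CGT CAT CCG GCA ATT ACA TTT CTT AAA AAC GCC ATT GTG — no ATG→stop ORF.
Longest: frame +3, positions 6–38, 33 nt = 11 codons = 10 aa. → 10 amino acids.

10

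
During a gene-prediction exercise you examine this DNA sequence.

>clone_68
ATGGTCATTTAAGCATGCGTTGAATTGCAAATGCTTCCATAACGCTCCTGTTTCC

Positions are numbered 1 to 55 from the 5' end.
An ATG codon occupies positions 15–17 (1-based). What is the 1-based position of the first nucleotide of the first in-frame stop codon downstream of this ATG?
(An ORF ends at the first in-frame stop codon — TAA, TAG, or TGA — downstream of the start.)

21

Codons from position 15: ATG (15–17), CGT (18–20), TGA (21–23).
TGA is a stop codon; it begins at position 21.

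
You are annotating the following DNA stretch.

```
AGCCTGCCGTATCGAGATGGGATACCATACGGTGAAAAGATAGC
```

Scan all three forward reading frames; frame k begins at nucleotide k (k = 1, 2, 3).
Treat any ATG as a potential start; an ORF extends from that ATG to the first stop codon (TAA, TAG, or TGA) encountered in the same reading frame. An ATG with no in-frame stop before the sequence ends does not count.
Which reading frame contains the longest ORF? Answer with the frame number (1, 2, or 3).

2

Frame 1: AGC CTG CCG TAT CGA GAT GGG ATA CCA TAC GGT GAA AAG ATA — no ATG→stop ORF.
Frame 2: GCC TGC CGT ATC GAG ATG GGA TAC CAT ACG GTG AAA AGA TAG — ATG at 17, stop TAG at 41 → 27 nt.
Frame 3: CCT GCC GTA TCG AGA TGG GAT ACC ATA CGG TGA AAA GAT AGC — no ATG→stop ORF.
Longest ORF is 27 nt in frame 2 (positions 17–43).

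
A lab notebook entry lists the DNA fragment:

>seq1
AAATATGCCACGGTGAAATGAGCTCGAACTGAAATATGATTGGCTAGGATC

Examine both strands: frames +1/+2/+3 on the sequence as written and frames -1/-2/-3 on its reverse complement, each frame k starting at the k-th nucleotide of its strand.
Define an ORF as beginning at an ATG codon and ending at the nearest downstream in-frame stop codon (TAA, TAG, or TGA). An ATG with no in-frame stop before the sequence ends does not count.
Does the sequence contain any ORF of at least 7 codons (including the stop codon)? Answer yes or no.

Reverse complement (5'→3'): GATCCTAGCCAATCATATTTCAGTTCGAGCTCATTTCACCGTGGCATATTT
Frame +1: AAA TAT GCC ACG GTG AAA TGA GCT CGA ACT GAA ATA TGA TTG GCT AGG ATC — no ATG→stop ORF.
Frame +2: AAT ATG CCA CGG TGA AAT GAG CTC GAA CTG AAA TAT GAT TGG CTA GGA — ATG at 5, stop TGA at 14 → 12 nt.
Frame +3: ATA TGC CAC GGT GAA ATG AGC TCG AAC TGA AAT ATG ATT GGC TAG GAT — ATG at 18, stop TGA at 30 → 15 nt; ATG at 36, stop TAG at 45 → 12 nt.
Frame -1: GAT CCT AGC CAA TCA TAT TTC AGT TCG AGC TCA TTT CAC CGT GGC ATA TTT — no ATG→stop ORF.
Frame -2: ATC CTA GCC AAT CAT ATT TCA GTT CGA GCT CAT TTC ACC GTG GCA TAT — no ATG→stop ORF.
Frame -3: TCC TAG CCA ATC ATA TTT CAG TTC GAG CTC ATT TCA CCG TGG CAT ATT — no ATG→stop ORF.
Largest ORF found is 5 codons < 7, so no.

no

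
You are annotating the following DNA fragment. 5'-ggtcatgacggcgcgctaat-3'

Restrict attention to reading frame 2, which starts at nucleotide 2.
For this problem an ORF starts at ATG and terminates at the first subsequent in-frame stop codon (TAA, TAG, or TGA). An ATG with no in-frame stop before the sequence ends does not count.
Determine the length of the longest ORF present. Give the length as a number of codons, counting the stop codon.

5

Frame 2: GTC ATG ACG GCG CGC TAA — ATG at 5, stop TAA at 17 → 15 nt.
Longest: frame 2, positions 5–19, 15 nt = 5 codons = 4 aa. → 5 codons.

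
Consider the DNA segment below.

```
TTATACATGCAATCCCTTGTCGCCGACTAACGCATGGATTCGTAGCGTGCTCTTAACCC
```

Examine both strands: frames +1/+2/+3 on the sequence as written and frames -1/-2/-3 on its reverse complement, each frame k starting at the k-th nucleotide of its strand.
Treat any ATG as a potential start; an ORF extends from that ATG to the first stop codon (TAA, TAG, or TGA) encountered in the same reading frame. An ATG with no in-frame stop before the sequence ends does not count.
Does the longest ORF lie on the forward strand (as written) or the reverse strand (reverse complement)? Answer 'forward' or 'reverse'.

forward

Reverse complement (5'→3'): GGGTTAAGAGCACGCTACGAATCCATGCGTTAGTCGGCGACAAGGGATTGCATGTATAA
Frame +1: TTA TAC ATG CAA TCC CTT GTC GCC GAC TAA CGC ATG GAT TCG TAG CGT GCT CTT AAC — ATG at 7, stop TAA at 28 → 24 nt; ATG at 34, stop TAG at 43 → 12 nt.
Frame +2: TAT ACA TGC AAT CCC TTG TCG CCG ACT AAC GCA TGG ATT CGT AGC GTG CTC TTA ACC — no ATG→stop ORF.
Frame +3: ATA CAT GCA ATC CCT TGT CGC CGA CTA ACG CAT GGA TTC GTA GCG TGC TCT TAA CCC — no ATG→stop ORF.
Frame -1: GGG TTA AGA GCA CGC TAC GAA TCC ATG CGT TAG TCG GCG ACA AGG GAT TGC ATG TAT — ATG at 25, stop TAG at 31 → 9 nt.
Frame -2: GGT TAA GAG CAC GCT ACG AAT CCA TGC GTT AGT CGG CGA CAA GGG ATT GCA TGT ATA — no ATG→stop ORF.
Frame -3: GTT AAG AGC ACG CTA CGA ATC CAT GCG TTA GTC GGC GAC AAG GGA TTG CAT GTA TAA — no ATG→stop ORF.
Forward-strand max 24 nt; reverse-strand max 9 nt. The forward strand has the longer ORF.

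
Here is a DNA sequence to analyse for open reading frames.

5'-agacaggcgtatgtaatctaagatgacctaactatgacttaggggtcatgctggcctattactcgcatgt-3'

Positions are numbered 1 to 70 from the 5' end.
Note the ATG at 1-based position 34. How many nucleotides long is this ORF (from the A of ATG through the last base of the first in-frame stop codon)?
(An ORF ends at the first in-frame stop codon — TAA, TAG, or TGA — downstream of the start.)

Codons from position 34: ATG (34–36), ACT (37–39), TAG (40–42).
TAG is the first in-frame stop; ORF spans 34–42, 9 nucleotides.

9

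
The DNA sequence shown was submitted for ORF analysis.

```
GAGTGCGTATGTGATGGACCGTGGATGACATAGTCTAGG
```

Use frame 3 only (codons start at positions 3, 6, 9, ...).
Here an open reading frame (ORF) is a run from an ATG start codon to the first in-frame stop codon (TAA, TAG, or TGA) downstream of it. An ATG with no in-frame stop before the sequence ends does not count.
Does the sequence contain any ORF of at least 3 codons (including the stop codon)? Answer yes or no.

Frame 3: GTG CGT ATG TGA TGG ACC GTG GAT GAC ATA GTC TAG — ATG at 9, stop TGA at 12 → 6 nt.
Largest ORF found is 2 codons < 3, so no.

no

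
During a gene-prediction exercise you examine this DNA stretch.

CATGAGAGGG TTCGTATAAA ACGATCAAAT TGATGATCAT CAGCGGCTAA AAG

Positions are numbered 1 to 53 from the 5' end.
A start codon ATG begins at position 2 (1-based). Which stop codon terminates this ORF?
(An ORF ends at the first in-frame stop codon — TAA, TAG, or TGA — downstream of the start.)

TAA

Codons from position 2: ATG (2–4), AGA (5–7), GGG (8–10), TTC (11–13), GTA (14–16), TAA (17–19).
The first in-frame stop codon is TAA.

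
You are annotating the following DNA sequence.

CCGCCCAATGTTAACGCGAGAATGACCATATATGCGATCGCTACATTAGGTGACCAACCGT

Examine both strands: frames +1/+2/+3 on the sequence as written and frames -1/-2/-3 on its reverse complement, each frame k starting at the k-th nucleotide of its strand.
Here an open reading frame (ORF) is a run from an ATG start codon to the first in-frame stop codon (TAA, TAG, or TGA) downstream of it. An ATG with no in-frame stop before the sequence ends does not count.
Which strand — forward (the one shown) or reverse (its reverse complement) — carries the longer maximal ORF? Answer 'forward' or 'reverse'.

Reverse complement (5'→3'): ACGGTTGGTCACCTAATGTAGCGATCGCATATATGGTCATTCTCGCGTTAACATTGGGCGG
Frame +1: CCG CCC AAT GTT AAC GCG AGA ATG ACC ATA TAT GCG ATC GCT ACA TTA GGT GAC CAA CCG — no ATG→stop ORF.
Frame +2: CGC CCA ATG TTA ACG CGA GAA TGA CCA TAT ATG CGA TCG CTA CAT TAG GTG ACC AAC CGT — ATG at 8, stop TGA at 23 → 18 nt; ATG at 32, stop TAG at 47 → 18 nt.
Frame +3: GCC CAA TGT TAA CGC GAG AAT GAC CAT ATA TGC GAT CGC TAC ATT AGG TGA CCA ACC — no ATG→stop ORF.
Frame -1: ACG GTT GGT CAC CTA ATG TAG CGA TCG CAT ATA TGG TCA TTC TCG CGT TAA CAT TGG GCG — ATG at 16, stop TAG at 19 → 6 nt.
Frame -2: CGG TTG GTC ACC TAA TGT AGC GAT CGC ATA TAT GGT CAT TCT CGC GTT AAC ATT GGG CGG — no ATG→stop ORF.
Frame -3: GGT TGG TCA CCT AAT GTA GCG ATC GCA TAT ATG GTC ATT CTC GCG TTA ACA TTG GGC — no ATG→stop ORF.
Forward-strand max 18 nt; reverse-strand max 6 nt. The forward strand has the longer ORF.

forward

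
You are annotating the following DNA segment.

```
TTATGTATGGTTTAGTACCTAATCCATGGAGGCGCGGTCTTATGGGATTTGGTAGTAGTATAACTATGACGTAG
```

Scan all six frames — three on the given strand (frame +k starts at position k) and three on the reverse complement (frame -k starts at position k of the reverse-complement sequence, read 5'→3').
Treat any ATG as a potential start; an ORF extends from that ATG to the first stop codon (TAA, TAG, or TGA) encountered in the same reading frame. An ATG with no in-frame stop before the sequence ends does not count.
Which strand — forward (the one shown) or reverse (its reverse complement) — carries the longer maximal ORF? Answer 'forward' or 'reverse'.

Reverse complement (5'→3'): CTACGTCATAGTTATACTACTACCAAATCCCATAAGACCGCGCCTCCATGGATTAGGTACTAAACCATACATAA
Frame +1: TTA TGT ATG GTT TAG TAC CTA ATC CAT GGA GGC GCG GTC TTA TGG GAT TTG GTA GTA GTA TAA CTA TGA CGT — ATG at 7, stop TAG at 13 → 9 nt.
Frame +2: TAT GTA TGG TTT AGT ACC TAA TCC ATG GAG GCG CGG TCT TAT GGG ATT TGG TAG TAG TAT AAC TAT GAC GTA — ATG at 26, stop TAG at 53 → 30 nt.
Frame +3: ATG TAT GGT TTA GTA CCT AAT CCA TGG AGG CGC GGT CTT ATG GGA TTT GGT AGT AGT ATA ACT ATG ACG TAG — ATG at 3, stop TAG at 72 → 72 nt; ATG at 42, stop TAG at 72 → 33 nt; ATG at 66, stop TAG at 72 → 9 nt.
Frame -1: CTA CGT CAT AGT TAT ACT ACT ACC AAA TCC CAT AAG ACC GCG CCT CCA TGG ATT AGG TAC TAA ACC ATA CAT — no ATG→stop ORF.
Frame -2: TAC GTC ATA GTT ATA CTA CTA CCA AAT CCC ATA AGA CCG CGC CTC CAT GGA TTA GGT ACT AAA CCA TAC ATA — no ATG→stop ORF.
Frame -3: ACG TCA TAG TTA TAC TAC TAC CAA ATC CCA TAA GAC CGC GCC TCC ATG GAT TAG GTA CTA AAC CAT ACA TAA — ATG at 48, stop TAG at 54 → 9 nt.
Forward-strand max 72 nt; reverse-strand max 9 nt. The forward strand has the longer ORF.

forward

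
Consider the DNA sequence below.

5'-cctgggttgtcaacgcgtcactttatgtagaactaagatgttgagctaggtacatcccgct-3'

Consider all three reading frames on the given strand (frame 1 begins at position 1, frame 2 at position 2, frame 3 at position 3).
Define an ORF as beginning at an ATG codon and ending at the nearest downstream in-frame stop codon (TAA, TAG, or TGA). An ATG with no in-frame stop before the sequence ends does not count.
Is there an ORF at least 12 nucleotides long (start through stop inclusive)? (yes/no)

yes

Frame 1: CCT GGG TTG TCA ACG CGT CAC TTT ATG TAG AAC TAA GAT GTT GAG CTA GGT ACA TCC CGC — ATG at 25, stop TAG at 28 → 6 nt.
Frame 2: CTG GGT TGT CAA CGC GTC ACT TTA TGT AGA ACT AAG ATG TTG AGC TAG GTA CAT CCC GCT — ATG at 38, stop TAG at 47 → 12 nt.
Frame 3: TGG GTT GTC AAC GCG TCA CTT TAT GTA GAA CTA AGA TGT TGA GCT AGG TAC ATC CCG — no ATG→stop ORF.
Frame 2 has an ORF of 12 nucleotides (positions 38–49) ≥ 12, so yes.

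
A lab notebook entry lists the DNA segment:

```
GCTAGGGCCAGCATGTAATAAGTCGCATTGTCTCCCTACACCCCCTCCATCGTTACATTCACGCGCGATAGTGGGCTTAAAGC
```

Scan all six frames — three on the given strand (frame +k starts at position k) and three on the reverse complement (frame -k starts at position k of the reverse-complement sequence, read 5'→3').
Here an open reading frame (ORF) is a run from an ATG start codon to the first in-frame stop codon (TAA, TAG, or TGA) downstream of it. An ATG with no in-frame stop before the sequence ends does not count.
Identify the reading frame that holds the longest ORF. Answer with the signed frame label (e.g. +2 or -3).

Reverse complement (5'→3'): GCTTTAAGCCCACTATCGCGCGTGAATGTAACGATGGAGGGGGTGTAGGGAGACAATGCGACTTATTACATGCTGGCCCTAGC
Frame +1: GCT AGG GCC AGC ATG TAA TAA GTC GCA TTG TCT CCC TAC ACC CCC TCC ATC GTT ACA TTC ACG CGC GAT AGT GGG CTT AAA — ATG at 13, stop TAA at 16 → 6 nt.
Frame +2: CTA GGG CCA GCA TGT AAT AAG TCG CAT TGT CTC CCT ACA CCC CCT CCA TCG TTA CAT TCA CGC GCG ATA GTG GGC TTA AAG — no ATG→stop ORF.
Frame +3: TAG GGC CAG CAT GTA ATA AGT CGC ATT GTC TCC CTA CAC CCC CTC CAT CGT TAC ATT CAC GCG CGA TAG TGG GCT TAA AGC — no ATG→stop ORF.
Frame -1: GCT TTA AGC CCA CTA TCG CGC GTG AAT GTA ACG ATG GAG GGG GTG TAG GGA GAC AAT GCG ACT TAT TAC ATG CTG GCC CTA — ATG at 34, stop TAG at 46 → 15 nt.
Frame -2: CTT TAA GCC CAC TAT CGC GCG TGA ATG TAA CGA TGG AGG GGG TGT AGG GAG ACA ATG CGA CTT ATT ACA TGC TGG CCC TAG — ATG at 26, stop TAA at 29 → 6 nt; ATG at 56, stop TAG at 80 → 27 nt.
Frame -3: TTT AAG CCC ACT ATC GCG CGT GAA TGT AAC GAT GGA GGG GGT GTA GGG AGA CAA TGC GAC TTA TTA CAT GCT GGC CCT AGC — no ATG→stop ORF.
Longest ORF is 27 nt in frame -2 (positions 56–82).

-2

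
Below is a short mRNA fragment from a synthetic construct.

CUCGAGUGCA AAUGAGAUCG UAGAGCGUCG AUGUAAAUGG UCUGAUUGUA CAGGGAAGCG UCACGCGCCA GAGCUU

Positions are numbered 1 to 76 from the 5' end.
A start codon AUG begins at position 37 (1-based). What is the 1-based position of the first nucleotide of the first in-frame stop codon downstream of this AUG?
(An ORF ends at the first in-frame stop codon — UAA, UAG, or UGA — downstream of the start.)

43

Codons from position 37: AUG (37–39), GUC (40–42), UGA (43–45).
UGA is a stop codon; it begins at position 43.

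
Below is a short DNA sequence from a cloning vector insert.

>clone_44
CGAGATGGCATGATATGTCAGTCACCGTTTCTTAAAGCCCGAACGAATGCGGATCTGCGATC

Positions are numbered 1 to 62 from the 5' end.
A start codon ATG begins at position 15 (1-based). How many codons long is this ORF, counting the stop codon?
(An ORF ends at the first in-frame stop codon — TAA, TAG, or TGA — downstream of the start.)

Codons from position 15: ATG (15–17), TCA (18–20), GTC (21–23), ACC (24–26), GTT (27–29), TCT (30–32), TAA (33–35).
TAA is the first in-frame stop; that's 7 codons including the stop.

7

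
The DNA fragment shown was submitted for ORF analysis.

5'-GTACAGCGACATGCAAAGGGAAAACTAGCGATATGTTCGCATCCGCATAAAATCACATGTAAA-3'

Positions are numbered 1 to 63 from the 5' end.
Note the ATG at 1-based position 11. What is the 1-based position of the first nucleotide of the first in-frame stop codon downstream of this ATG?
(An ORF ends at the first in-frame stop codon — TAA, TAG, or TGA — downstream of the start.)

Codons from position 11: ATG (11–13), CAA (14–16), AGG (17–19), GAA (20–22), AAC (23–25), TAG (26–28).
TAG is a stop codon; it begins at position 26.

26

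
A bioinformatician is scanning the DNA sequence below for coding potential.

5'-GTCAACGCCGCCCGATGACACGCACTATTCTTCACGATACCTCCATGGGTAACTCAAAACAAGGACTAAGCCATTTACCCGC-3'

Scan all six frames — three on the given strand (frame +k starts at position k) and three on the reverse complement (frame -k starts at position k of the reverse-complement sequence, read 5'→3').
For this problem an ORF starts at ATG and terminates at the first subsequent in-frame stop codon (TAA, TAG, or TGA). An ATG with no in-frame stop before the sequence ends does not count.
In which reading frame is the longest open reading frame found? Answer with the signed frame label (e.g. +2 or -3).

Reverse complement (5'→3'): GCGGGTAAATGGCTTAGTCCTTGTTTTGAGTTACCCATGGAGGTATCGTGAAGAATAGTGCGTGTCATCGGGCGGCGTTGAC
Frame +1: GTC AAC GCC GCC CGA TGA CAC GCA CTA TTC TTC ACG ATA CCT CCA TGG GTA ACT CAA AAC AAG GAC TAA GCC ATT TAC CCG — no ATG→stop ORF.
Frame +2: TCA ACG CCG CCC GAT GAC ACG CAC TAT TCT TCA CGA TAC CTC CAT GGG TAA CTC AAA ACA AGG ACT AAG CCA TTT ACC CGC — no ATG→stop ORF.
Frame +3: CAA CGC CGC CCG ATG ACA CGC ACT ATT CTT CAC GAT ACC TCC ATG GGT AAC TCA AAA CAA GGA CTA AGC CAT TTA CCC — no ATG→stop ORF.
Frame -1: GCG GGT AAA TGG CTT AGT CCT TGT TTT GAG TTA CCC ATG GAG GTA TCG TGA AGA ATA GTG CGT GTC ATC GGG CGG CGT TGA — ATG at 37, stop TGA at 49 → 15 nt.
Frame -2: CGG GTA AAT GGC TTA GTC CTT GTT TTG AGT TAC CCA TGG AGG TAT CGT GAA GAA TAG TGC GTG TCA TCG GGC GGC GTT GAC — no ATG→stop ORF.
Frame -3: GGG TAA ATG GCT TAG TCC TTG TTT TGA GTT ACC CAT GGA GGT ATC GTG AAG AAT AGT GCG TGT CAT CGG GCG GCG TTG — ATG at 9, stop TAG at 15 → 9 nt.
Longest ORF is 15 nt in frame -1 (positions 37–51).

-1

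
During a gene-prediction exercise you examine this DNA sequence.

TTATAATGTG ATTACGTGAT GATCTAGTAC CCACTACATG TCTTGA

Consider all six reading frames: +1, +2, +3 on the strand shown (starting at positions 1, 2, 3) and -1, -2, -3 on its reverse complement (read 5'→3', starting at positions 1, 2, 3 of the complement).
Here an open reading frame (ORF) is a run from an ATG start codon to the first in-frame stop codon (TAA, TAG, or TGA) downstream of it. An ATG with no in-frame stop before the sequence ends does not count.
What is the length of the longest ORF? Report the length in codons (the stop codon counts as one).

Reverse complement (5'→3'): TCAAGACATGTAGTGGGTACTAGATCATCACGTAATCACATTATAA
Frame +1: TTA TAA TGT GAT TAC GTG ATG ATC TAG TAC CCA CTA CAT GTC TTG — ATG at 19, stop TAG at 25 → 9 nt.
Frame +2: TAT AAT GTG ATT ACG TGA TGA TCT AGT ACC CAC TAC ATG TCT TGA — ATG at 38, stop TGA at 44 → 9 nt.
Frame +3: ATA ATG TGA TTA CGT GAT GAT CTA GTA CCC ACT ACA TGT CTT — ATG at 6, stop TGA at 9 → 6 nt.
Frame -1: TCA AGA CAT GTA GTG GGT ACT AGA TCA TCA CGT AAT CAC ATT ATA — no ATG→stop ORF.
Frame -2: CAA GAC ATG TAG TGG GTA CTA GAT CAT CAC GTA ATC ACA TTA TAA — ATG at 8, stop TAG at 11 → 6 nt.
Frame -3: AAG ACA TGT AGT GGG TAC TAG ATC ATC ACG TAA TCA CAT TAT — no ATG→stop ORF.
Longest: frame +1, positions 19–27, 9 nt = 3 codons = 2 aa. → 3 codons.

3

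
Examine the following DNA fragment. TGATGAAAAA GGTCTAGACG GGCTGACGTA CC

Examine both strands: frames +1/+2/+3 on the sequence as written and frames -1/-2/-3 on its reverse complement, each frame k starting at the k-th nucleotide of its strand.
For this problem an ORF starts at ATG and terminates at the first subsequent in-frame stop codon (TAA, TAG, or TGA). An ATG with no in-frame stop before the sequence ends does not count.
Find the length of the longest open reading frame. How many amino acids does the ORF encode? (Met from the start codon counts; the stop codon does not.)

Reverse complement (5'→3'): GGTACGTCAGCCCGTCTAGACCTTTTTCATCA
Frame +1: TGA TGA AAA AGG TCT AGA CGG GCT GAC GTA — no ATG→stop ORF.
Frame +2: GAT GAA AAA GGT CTA GAC GGG CTG ACG TAC — no ATG→stop ORF.
Frame +3: ATG AAA AAG GTC TAG ACG GGC TGA CGT ACC — ATG at 3, stop TAG at 15 → 15 nt.
Frame -1: GGT ACG TCA GCC CGT CTA GAC CTT TTT CAT — no ATG→stop ORF.
Frame -2: GTA CGT CAG CCC GTC TAG ACC TTT TTC ATC — no ATG→stop ORF.
Frame -3: TAC GTC AGC CCG TCT AGA CCT TTT TCA TCA — no ATG→stop ORF.
Longest: frame +3, positions 3–17, 15 nt = 5 codons = 4 aa. → 4 amino acids.

4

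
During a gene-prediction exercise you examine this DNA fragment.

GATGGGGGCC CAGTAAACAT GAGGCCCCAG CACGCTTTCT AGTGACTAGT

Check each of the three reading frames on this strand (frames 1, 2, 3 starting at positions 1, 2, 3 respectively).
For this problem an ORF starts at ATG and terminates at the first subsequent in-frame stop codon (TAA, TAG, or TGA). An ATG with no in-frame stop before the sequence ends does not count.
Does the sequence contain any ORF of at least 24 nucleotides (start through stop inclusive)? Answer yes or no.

yes

Frame 1: GAT GGG GGC CCA GTA AAC ATG AGG CCC CAG CAC GCT TTC TAG TGA CTA — ATG at 19, stop TAG at 40 → 24 nt.
Frame 2: ATG GGG GCC CAG TAA ACA TGA GGC CCC AGC ACG CTT TCT AGT GAC TAG — ATG at 2, stop TAA at 14 → 15 nt.
Frame 3: TGG GGG CCC AGT AAA CAT GAG GCC CCA GCA CGC TTT CTA GTG ACT AGT — no ATG→stop ORF.
Frame 1 has an ORF of 24 nucleotides (positions 19–42) ≥ 24, so yes.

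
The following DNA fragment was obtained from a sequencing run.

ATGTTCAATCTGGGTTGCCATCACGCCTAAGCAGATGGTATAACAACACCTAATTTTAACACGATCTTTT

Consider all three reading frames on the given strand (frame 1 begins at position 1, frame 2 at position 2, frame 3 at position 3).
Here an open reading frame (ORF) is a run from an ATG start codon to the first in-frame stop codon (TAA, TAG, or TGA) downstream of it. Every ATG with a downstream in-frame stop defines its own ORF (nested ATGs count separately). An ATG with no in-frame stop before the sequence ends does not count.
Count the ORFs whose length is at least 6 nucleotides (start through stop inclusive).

Frame 1: ATG TTC AAT CTG GGT TGC CAT CAC GCC TAA GCA GAT GGT ATA ACA ACA CCT AAT TTT AAC ACG ATC TTT — ATG at 1, stop TAA at 28 → 30 nt.
Frame 2: TGT TCA ATC TGG GTT GCC ATC ACG CCT AAG CAG ATG GTA TAA CAA CAC CTA ATT TTA ACA CGA TCT TTT — ATG at 35, stop TAA at 41 → 9 nt.
Frame 3: GTT CAA TCT GGG TTG CCA TCA CGC CTA AGC AGA TGG TAT AAC AAC ACC TAA TTT TAA CAC GAT CTT — no ATG→stop ORF.
ORFs ≥ 6 nucleotides: frame 1 1–30 (30 nucleotides), frame 2 35–43 (9 nucleotides). Count = 2.

2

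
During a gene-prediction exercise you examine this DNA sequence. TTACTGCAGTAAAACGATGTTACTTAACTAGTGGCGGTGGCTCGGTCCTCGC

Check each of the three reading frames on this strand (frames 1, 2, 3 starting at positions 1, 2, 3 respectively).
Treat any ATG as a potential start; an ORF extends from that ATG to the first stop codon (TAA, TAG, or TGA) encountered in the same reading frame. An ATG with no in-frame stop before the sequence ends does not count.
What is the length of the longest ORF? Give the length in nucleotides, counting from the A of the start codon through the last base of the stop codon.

Frame 1: TTA CTG CAG TAA AAC GAT GTT ACT TAA CTA GTG GCG GTG GCT CGG TCC TCG — no ATG→stop ORF.
Frame 2: TAC TGC AGT AAA ACG ATG TTA CTT AAC TAG TGG CGG TGG CTC GGT CCT CGC — ATG at 17, stop TAG at 29 → 15 nt.
Frame 3: ACT GCA GTA AAA CGA TGT TAC TTA ACT AGT GGC GGT GGC TCG GTC CTC — no ATG→stop ORF.
Longest: frame 2, positions 17–31, 15 nt = 5 codons = 4 aa. → 15 nucleotides.

15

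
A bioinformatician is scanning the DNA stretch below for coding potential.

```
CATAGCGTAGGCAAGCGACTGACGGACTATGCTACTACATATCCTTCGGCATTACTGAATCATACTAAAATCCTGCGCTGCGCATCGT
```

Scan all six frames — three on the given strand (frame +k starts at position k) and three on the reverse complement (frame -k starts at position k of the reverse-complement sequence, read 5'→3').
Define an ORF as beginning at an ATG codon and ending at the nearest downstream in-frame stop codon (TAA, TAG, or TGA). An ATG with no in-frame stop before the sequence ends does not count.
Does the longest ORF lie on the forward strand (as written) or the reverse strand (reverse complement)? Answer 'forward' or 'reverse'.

forward

Reverse complement (5'→3'): ACGATGCGCAGCGCAGGATTTTAGTATGATTCAGTAATGCCGAAGGATATGTAGTAGCATAGTCCGTCAGTCGCTTGCCTACGCTATG
Frame +1: CAT AGC GTA GGC AAG CGA CTG ACG GAC TAT GCT ACT ACA TAT CCT TCG GCA TTA CTG AAT CAT ACT AAA ATC CTG CGC TGC GCA TCG — no ATG→stop ORF.
Frame +2: ATA GCG TAG GCA AGC GAC TGA CGG ACT ATG CTA CTA CAT ATC CTT CGG CAT TAC TGA ATC ATA CTA AAA TCC TGC GCT GCG CAT CGT — ATG at 29, stop TGA at 56 → 30 nt.
Frame +3: TAG CGT AGG CAA GCG ACT GAC GGA CTA TGC TAC TAC ATA TCC TTC GGC ATT ACT GAA TCA TAC TAA AAT CCT GCG CTG CGC ATC — no ATG→stop ORF.
Frame -1: ACG ATG CGC AGC GCA GGA TTT TAG TAT GAT TCA GTA ATG CCG AAG GAT ATG TAG TAG CAT AGT CCG TCA GTC GCT TGC CTA CGC TAT — ATG at 4, stop TAG at 22 → 21 nt; ATG at 37, stop TAG at 52 → 18 nt; ATG at 49, stop TAG at 52 → 6 nt.
Frame -2: CGA TGC GCA GCG CAG GAT TTT AGT ATG ATT CAG TAA TGC CGA AGG ATA TGT AGT AGC ATA GTC CGT CAG TCG CTT GCC TAC GCT ATG — ATG at 26, stop TAA at 35 → 12 nt.
Frame -3: GAT GCG CAG CGC AGG ATT TTA GTA TGA TTC AGT AAT GCC GAA GGA TAT GTA GTA GCA TAG TCC GTC AGT CGC TTG CCT ACG CTA — no ATG→stop ORF.
Forward-strand max 30 nt; reverse-strand max 21 nt. The forward strand has the longer ORF.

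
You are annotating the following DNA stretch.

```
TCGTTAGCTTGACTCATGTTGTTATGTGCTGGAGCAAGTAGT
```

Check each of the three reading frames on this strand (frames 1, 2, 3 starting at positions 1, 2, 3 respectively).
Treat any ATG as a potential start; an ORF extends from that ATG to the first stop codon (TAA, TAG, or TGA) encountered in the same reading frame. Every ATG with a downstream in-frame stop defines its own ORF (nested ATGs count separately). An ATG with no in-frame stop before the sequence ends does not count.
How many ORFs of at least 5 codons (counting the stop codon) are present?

1

Frame 1: TCG TTA GCT TGA CTC ATG TTG TTA TGT GCT GGA GCA AGT AGT — no ATG→stop ORF.
Frame 2: CGT TAG CTT GAC TCA TGT TGT TAT GTG CTG GAG CAA GTA — no ATG→stop ORF.
Frame 3: GTT AGC TTG ACT CAT GTT GTT ATG TGC TGG AGC AAG TAG — ATG at 24, stop TAG at 39 → 18 nt.
ORFs ≥ 5 codons: frame 3 24–41 (6 codons). Count = 1.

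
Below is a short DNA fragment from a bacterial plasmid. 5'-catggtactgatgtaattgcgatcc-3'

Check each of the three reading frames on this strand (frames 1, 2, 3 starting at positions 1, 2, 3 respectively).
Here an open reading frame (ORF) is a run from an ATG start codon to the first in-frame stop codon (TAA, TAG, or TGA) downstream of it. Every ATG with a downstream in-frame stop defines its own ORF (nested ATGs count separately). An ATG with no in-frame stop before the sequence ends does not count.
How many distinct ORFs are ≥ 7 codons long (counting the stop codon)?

Frame 1: CAT GGT ACT GAT GTA ATT GCG ATC — no ATG→stop ORF.
Frame 2: ATG GTA CTG ATG TAA TTG CGA TCC — ATG at 2, stop TAA at 14 → 15 nt; ATG at 11, stop TAA at 14 → 6 nt.
Frame 3: TGG TAC TGA TGT AAT TGC GAT — no ATG→stop ORF.
No ORF reaches 7 codons. Count = 0.

0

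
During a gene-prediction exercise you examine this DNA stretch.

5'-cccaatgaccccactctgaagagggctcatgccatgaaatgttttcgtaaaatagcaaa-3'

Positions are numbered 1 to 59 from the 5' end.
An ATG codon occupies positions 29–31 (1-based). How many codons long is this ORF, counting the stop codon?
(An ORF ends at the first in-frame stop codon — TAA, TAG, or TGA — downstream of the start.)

3

Codons from position 29: ATG (29–31), CCA (32–34), TGA (35–37).
TGA is the first in-frame stop; that's 3 codons including the stop.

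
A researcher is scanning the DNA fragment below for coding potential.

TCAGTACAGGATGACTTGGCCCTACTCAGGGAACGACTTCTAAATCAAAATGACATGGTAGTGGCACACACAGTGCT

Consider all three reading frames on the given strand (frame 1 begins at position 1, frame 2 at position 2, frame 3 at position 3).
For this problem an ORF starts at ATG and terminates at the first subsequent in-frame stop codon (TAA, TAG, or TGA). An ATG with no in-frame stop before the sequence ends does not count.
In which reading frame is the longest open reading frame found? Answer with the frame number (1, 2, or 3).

Frame 1: TCA GTA CAG GAT GAC TTG GCC CTA CTC AGG GAA CGA CTT CTA AAT CAA AAT GAC ATG GTA GTG GCA CAC ACA GTG — no ATG→stop ORF.
Frame 2: CAG TAC AGG ATG ACT TGG CCC TAC TCA GGG AAC GAC TTC TAA ATC AAA ATG ACA TGG TAG TGG CAC ACA CAG TGC — ATG at 11, stop TAA at 41 → 33 nt; ATG at 50, stop TAG at 59 → 12 nt.
Frame 3: AGT ACA GGA TGA CTT GGC CCT ACT CAG GGA ACG ACT TCT AAA TCA AAA TGA CAT GGT AGT GGC ACA CAC AGT GCT — no ATG→stop ORF.
Longest ORF is 33 nt in frame 2 (positions 11–43).

2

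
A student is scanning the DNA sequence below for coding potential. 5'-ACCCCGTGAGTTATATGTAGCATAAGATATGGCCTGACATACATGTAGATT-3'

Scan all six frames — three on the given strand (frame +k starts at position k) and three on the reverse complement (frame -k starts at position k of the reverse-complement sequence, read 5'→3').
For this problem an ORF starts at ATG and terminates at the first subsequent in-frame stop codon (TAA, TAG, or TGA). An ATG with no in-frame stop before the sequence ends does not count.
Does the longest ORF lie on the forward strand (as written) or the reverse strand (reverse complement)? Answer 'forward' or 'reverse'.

reverse

Reverse complement (5'→3'): AATCTACATGTATGTCAGGCCATATCTTATGCTACATATAACTCACGGGGT
Frame +1: ACC CCG TGA GTT ATA TGT AGC ATA AGA TAT GGC CTG ACA TAC ATG TAG ATT — ATG at 43, stop TAG at 46 → 6 nt.
Frame +2: CCC CGT GAG TTA TAT GTA GCA TAA GAT ATG GCC TGA CAT ACA TGT AGA — ATG at 29, stop TGA at 35 → 9 nt.
Frame +3: CCC GTG AGT TAT ATG TAG CAT AAG ATA TGG CCT GAC ATA CAT GTA GAT — ATG at 15, stop TAG at 18 → 6 nt.
Frame -1: AAT CTA CAT GTA TGT CAG GCC ATA TCT TAT GCT ACA TAT AAC TCA CGG GGT — no ATG→stop ORF.
Frame -2: ATC TAC ATG TAT GTC AGG CCA TAT CTT ATG CTA CAT ATA ACT CAC GGG — no ATG→stop ORF.
Frame -3: TCT ACA TGT ATG TCA GGC CAT ATC TTA TGC TAC ATA TAA CTC ACG GGG — ATG at 12, stop TAA at 39 → 30 nt.
Forward-strand max 9 nt; reverse-strand max 30 nt. The reverse strand has the longer ORF.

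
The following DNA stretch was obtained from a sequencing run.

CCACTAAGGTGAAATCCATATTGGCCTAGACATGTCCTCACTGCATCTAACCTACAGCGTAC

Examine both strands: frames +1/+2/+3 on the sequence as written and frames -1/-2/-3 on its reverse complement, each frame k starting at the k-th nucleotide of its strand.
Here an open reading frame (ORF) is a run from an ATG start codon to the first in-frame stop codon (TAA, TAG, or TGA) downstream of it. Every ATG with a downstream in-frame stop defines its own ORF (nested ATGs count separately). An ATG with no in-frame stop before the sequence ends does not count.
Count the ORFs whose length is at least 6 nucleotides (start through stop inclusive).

Reverse complement (5'→3'): GTACGCTGTAGGTTAGATGCAGTGAGGACATGTCTAGGCCAATATGGATTTCACCTTAGTGG
Frame +1: CCA CTA AGG TGA AAT CCA TAT TGG CCT AGA CAT GTC CTC ACT GCA TCT AAC CTA CAG CGT — no ATG→stop ORF.
Frame +2: CAC TAA GGT GAA ATC CAT ATT GGC CTA GAC ATG TCC TCA CTG CAT CTA ACC TAC AGC GTA — no ATG→stop ORF.
Frame +3: ACT AAG GTG AAA TCC ATA TTG GCC TAG ACA TGT CCT CAC TGC ATC TAA CCT ACA GCG TAC — no ATG→stop ORF.
Frame -1: GTA CGC TGT AGG TTA GAT GCA GTG AGG ACA TGT CTA GGC CAA TAT GGA TTT CAC CTT AGT — no ATG→stop ORF.
Frame -2: TAC GCT GTA GGT TAG ATG CAG TGA GGA CAT GTC TAG GCC AAT ATG GAT TTC ACC TTA GTG — ATG at 17, stop TGA at 23 → 9 nt.
Frame -3: ACG CTG TAG GTT AGA TGC AGT GAG GAC ATG TCT AGG CCA ATA TGG ATT TCA CCT TAG TGG — ATG at 30, stop TAG at 57 → 30 nt.
ORFs ≥ 6 nucleotides: frame -2 17–25 (9 nucleotides), frame -3 30–59 (30 nucleotides). Count = 2.

2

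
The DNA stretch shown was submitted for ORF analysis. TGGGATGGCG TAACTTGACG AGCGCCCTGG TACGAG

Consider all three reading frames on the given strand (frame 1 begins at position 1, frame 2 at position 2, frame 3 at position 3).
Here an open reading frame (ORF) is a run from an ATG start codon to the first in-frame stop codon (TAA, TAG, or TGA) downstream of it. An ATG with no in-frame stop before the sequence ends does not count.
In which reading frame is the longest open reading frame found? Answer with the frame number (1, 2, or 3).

Frame 1: TGG GAT GGC GTA ACT TGA CGA GCG CCC TGG TAC GAG — no ATG→stop ORF.
Frame 2: GGG ATG GCG TAA CTT GAC GAG CGC CCT GGT ACG — ATG at 5, stop TAA at 11 → 9 nt.
Frame 3: GGA TGG CGT AAC TTG ACG AGC GCC CTG GTA CGA — no ATG→stop ORF.
Longest ORF is 9 nt in frame 2 (positions 5–13).

2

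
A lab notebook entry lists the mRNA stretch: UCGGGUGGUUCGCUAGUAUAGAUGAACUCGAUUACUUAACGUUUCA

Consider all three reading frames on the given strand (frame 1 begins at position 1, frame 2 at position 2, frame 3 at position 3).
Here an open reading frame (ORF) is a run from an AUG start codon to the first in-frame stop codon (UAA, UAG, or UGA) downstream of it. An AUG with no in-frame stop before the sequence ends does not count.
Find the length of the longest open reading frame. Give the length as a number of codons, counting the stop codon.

6

Frame 1: UCG GGU GGU UCG CUA GUA UAG AUG AAC UCG AUU ACU UAA CGU UUC — AUG at 22, stop UAA at 37 → 18 nt.
Frame 2: CGG GUG GUU CGC UAG UAU AGA UGA ACU CGA UUA CUU AAC GUU UCA — no AUG→stop ORF.
Frame 3: GGG UGG UUC GCU AGU AUA GAU GAA CUC GAU UAC UUA ACG UUU — no AUG→stop ORF.
Longest: frame 1, positions 22–39, 18 nt = 6 codons = 5 aa. → 6 codons.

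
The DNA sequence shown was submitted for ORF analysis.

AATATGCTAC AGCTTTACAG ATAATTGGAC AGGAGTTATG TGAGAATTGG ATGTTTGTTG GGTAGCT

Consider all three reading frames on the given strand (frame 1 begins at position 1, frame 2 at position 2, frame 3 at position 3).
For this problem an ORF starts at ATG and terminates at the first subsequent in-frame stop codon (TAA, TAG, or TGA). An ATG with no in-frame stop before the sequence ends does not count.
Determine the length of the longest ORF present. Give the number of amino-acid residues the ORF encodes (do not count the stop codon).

6

Frame 1: AAT ATG CTA CAG CTT TAC AGA TAA TTG GAC AGG AGT TAT GTG AGA ATT GGA TGT TTG TTG GGT AGC — ATG at 4, stop TAA at 22 → 21 nt.
Frame 2: ATA TGC TAC AGC TTT ACA GAT AAT TGG ACA GGA GTT ATG TGA GAA TTG GAT GTT TGT TGG GTA GCT — ATG at 38, stop TGA at 41 → 6 nt.
Frame 3: TAT GCT ACA GCT TTA CAG ATA ATT GGA CAG GAG TTA TGT GAG AAT TGG ATG TTT GTT GGG TAG — ATG at 51, stop TAG at 63 → 15 nt.
Longest: frame 1, positions 4–24, 21 nt = 7 codons = 6 aa. → 6 amino acids.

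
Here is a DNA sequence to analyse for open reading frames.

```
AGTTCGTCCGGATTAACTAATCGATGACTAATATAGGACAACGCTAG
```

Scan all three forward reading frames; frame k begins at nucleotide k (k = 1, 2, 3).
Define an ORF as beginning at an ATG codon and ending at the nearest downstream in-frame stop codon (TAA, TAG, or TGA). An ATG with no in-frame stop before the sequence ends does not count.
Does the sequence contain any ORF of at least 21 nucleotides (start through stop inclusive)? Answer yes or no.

Frame 1: AGT TCG TCC GGA TTA ACT AAT CGA TGA CTA ATA TAG GAC AAC GCT — no ATG→stop ORF.
Frame 2: GTT CGT CCG GAT TAA CTA ATC GAT GAC TAA TAT AGG ACA ACG CTA — no ATG→stop ORF.
Frame 3: TTC GTC CGG ATT AAC TAA TCG ATG ACT AAT ATA GGA CAA CGC TAG — ATG at 24, stop TAG at 45 → 24 nt.
Frame 3 has an ORF of 24 nucleotides (positions 24–47) ≥ 21, so yes.

yes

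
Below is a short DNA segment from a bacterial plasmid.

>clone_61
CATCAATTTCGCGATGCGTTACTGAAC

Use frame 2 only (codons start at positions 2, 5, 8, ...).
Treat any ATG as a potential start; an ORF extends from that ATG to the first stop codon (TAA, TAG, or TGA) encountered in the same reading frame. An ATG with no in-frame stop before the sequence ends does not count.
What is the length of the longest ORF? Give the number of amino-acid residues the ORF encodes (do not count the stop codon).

3

Frame 2: ATC AAT TTC GCG ATG CGT TAC TGA — ATG at 14, stop TGA at 23 → 12 nt.
Longest: frame 2, positions 14–25, 12 nt = 4 codons = 3 aa. → 3 amino acids.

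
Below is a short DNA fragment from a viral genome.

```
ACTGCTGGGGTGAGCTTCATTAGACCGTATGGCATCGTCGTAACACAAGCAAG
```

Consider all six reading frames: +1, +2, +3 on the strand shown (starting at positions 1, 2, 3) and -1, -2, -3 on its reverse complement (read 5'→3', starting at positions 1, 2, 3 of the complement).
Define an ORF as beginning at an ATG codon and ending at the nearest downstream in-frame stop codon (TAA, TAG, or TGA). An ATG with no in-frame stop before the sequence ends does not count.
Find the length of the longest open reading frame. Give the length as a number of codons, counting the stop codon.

Reverse complement (5'→3'): CTTGCTTGTGTTACGACGATGCCATACGGTCTAATGAAGCTCACCCCAGCAGT
Frame +1: ACT GCT GGG GTG AGC TTC ATT AGA CCG TAT GGC ATC GTC GTA ACA CAA GCA — no ATG→stop ORF.
Frame +2: CTG CTG GGG TGA GCT TCA TTA GAC CGT ATG GCA TCG TCG TAA CAC AAG CAA — ATG at 29, stop TAA at 41 → 15 nt.
Frame +3: TGC TGG GGT GAG CTT CAT TAG ACC GTA TGG CAT CGT CGT AAC ACA AGC AAG — no ATG→stop ORF.
Frame -1: CTT GCT TGT GTT ACG ACG ATG CCA TAC GGT CTA ATG AAG CTC ACC CCA GCA — no ATG→stop ORF.
Frame -2: TTG CTT GTG TTA CGA CGA TGC CAT ACG GTC TAA TGA AGC TCA CCC CAG CAG — no ATG→stop ORF.
Frame -3: TGC TTG TGT TAC GAC GAT GCC ATA CGG TCT AAT GAA GCT CAC CCC AGC AGT — no ATG→stop ORF.
Longest: frame +2, positions 29–43, 15 nt = 5 codons = 4 aa. → 5 codons.

5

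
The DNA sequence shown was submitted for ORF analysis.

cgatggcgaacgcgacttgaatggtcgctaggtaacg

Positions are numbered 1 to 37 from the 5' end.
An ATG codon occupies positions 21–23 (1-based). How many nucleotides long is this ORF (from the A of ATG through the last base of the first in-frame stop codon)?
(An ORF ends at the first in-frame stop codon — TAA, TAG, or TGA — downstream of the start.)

15

Codons from position 21: ATG (21–23), GTC (24–26), GCT (27–29), AGG (30–32), TAA (33–35).
TAA is the first in-frame stop; ORF spans 21–35, 15 nucleotides.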